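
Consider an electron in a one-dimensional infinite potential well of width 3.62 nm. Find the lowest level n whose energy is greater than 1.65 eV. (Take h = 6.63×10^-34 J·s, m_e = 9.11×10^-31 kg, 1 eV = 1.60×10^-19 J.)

E_1 = h²/(8m_eL²) = 4.603×10^-21 J = 0.02877 eV.
Need n² > 1.65/0.02877 = 57.35, i.e. n > 7.573.
The smallest integer satisfying this is n = 8.

n = 8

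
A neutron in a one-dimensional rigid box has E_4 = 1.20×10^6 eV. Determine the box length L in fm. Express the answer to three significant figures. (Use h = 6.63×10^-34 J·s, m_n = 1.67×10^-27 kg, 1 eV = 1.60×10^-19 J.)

L = 52.4 fm

From E_n = n²h²/(8m_nL²), L = n·h/√(8m_nE_n).
E_4 = 1.20×10^6 eV = 1.920×10^-13 J, so L = 4·6.63×10^-34/√(8·1.67×10^-27·1.920×10^-13) = 5.24×10^-14 m = 52.4 fm.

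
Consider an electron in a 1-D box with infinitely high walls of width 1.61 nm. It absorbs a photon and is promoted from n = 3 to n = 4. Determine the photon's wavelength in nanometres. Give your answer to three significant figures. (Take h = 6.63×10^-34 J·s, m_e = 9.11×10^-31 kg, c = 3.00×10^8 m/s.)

λ = 1.22×10^3 nm

E_1 = h²/(8m_eL²) = 2.327×10^-20 J, so ΔE = (4² − 3²)E_1 = 1.629×10^-19 J.
λ = hc/ΔE = (6.63×10^-34·3.00×10^8)/1.629×10^-19 = 1.22×10^-6 m = 1.22×10^3 nm.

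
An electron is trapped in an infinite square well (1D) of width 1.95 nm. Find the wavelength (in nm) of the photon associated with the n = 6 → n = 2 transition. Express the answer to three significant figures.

λ = 392 nm

E_1 = h²/(8m_eL²) = 1.584×10^-20 J, so ΔE = (6² − 2²)E_1 = 5.069×10^-19 J.
λ = hc/ΔE = (6.626×10^-34·2.998×10^8)/5.069×10^-19 = 3.92×10^-7 m = 392 nm.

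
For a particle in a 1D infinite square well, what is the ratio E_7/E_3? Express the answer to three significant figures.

5.44

E_n ∝ n², so E_7/E_3 = 7²/3² = 49/9 = 5.44.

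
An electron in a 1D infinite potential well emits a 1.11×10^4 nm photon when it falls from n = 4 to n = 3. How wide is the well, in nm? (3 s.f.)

L = 4.85 nm

The photon carries ΔE = hc/λ = 6.626×10^-34·2.998×10^8/1.11×10^-5 m = 1.790×10^-20 J.
Since ΔE = (4² − 3²)E_1, E_1 = 2.557×10^-21 J, and L = h/√(8m_eE_1) = 4.85×10^-9 m = 4.85 nm.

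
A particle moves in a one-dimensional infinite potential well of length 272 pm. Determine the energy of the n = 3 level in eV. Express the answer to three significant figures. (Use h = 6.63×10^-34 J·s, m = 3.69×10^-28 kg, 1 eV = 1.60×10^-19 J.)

For an infinite well E_n = n²h²/(8mL²), so E_1 = h²/(8mL²) = (6.63×10^-34)²/(8·3.69×10^-28·(2.72×10^-10 m)²) = 2.013×10^-21 J.
Then E_3 = 3²·E_1 = 9·2.013×10^-21 J = 1.812×10^-20 J.
Converting, E_3 = 1.812×10^-20 J / (1.60×10^-19 J/eV) = 0.113 eV.

E_3 = 0.113 eV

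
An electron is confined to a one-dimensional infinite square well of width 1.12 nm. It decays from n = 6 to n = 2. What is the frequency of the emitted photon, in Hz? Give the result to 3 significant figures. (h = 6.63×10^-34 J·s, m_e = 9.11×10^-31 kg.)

E_1 = h²/(8m_eL²) = 4.808×10^-20 J and ΔE = (6² − 2²)E_1 = 1.539×10^-18 J.
f = ΔE/h = 1.539×10^-18/6.63×10^-34 = 2.32×10^15 Hz.

f = 2.32×10^15 Hz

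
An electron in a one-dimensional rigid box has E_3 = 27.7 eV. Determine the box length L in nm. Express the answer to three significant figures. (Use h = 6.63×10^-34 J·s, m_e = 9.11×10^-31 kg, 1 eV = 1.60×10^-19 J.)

L = 0.350 nm

From E_n = n²h²/(8m_eL²), L = n·h/√(8m_eE_n).
E_3 = 27.7 eV = 4.432×10^-18 J, so L = 3·6.63×10^-34/√(8·9.11×10^-31·4.432×10^-18) = 3.50×10^-10 m = 0.350 nm.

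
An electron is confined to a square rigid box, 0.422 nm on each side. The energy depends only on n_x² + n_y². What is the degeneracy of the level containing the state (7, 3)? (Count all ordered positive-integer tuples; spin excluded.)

degeneracy = 2

The level has n_x² + n_y² = 58. The ordered positive-integer solutions are (3, 7), (7, 3).
That gives 2 states.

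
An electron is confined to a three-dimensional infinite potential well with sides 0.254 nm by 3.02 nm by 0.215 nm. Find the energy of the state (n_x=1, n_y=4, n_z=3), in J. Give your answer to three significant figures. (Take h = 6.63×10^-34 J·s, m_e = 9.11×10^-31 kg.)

E = 1.28×10^-17 J

For a 3D rectangular well E = (h²/8m_e)·Σ n_i²/L_i² = (6.63×10^-34)²/(8·9.11×10^-31) · [1²/(0.254 nm)² + 4²/(3.02 nm)² + 3²/(0.215 nm)²].
Evaluating gives E = 1.28×10^-17 J.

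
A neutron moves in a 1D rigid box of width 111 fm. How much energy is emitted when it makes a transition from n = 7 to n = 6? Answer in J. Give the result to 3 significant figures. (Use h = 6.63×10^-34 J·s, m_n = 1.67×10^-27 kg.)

E_1 = h²/(8m_nL²) = 2.670×10^-15 J.
|ΔE| = |7² − 6²|·E_1 = 13·2.670×10^-15 J = 3.47×10^-14 J.

|ΔE| = 3.47×10^-14 J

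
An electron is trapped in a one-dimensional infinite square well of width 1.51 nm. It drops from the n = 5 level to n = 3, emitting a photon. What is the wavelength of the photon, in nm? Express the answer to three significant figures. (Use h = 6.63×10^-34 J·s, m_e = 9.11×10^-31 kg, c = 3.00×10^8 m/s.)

E_1 = h²/(8m_eL²) = 2.645×10^-20 J, so ΔE = (5² − 3²)E_1 = 4.232×10^-19 J.
λ = hc/ΔE = (6.63×10^-34·3.00×10^8)/4.232×10^-19 = 4.70×10^-7 m = 470 nm.

λ = 470 nm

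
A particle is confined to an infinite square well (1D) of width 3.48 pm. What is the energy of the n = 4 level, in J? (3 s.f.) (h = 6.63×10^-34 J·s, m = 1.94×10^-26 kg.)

For an infinite well E_n = n²h²/(8mL²), so E_1 = h²/(8mL²) = (6.63×10^-34)²/(8·1.94×10^-26·(3.48×10^-12 m)²) = 2.339×10^-19 J.
Then E_4 = 4²·E_1 = 16·2.339×10^-19 J = 3.74×10^-18 J.

E_4 = 3.74×10^-18 J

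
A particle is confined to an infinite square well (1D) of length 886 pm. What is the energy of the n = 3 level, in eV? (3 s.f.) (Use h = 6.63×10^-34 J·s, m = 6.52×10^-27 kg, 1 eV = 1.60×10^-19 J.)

E_3 = 6.04×10^-4 eV

For an infinite well E_n = n²h²/(8mL²), so E_1 = h²/(8mL²) = (6.63×10^-34)²/(8·6.52×10^-27·(8.86×10^-10 m)²) = 1.074×10^-23 J.
Then E_3 = 3²·E_1 = 9·1.074×10^-23 J = 9.666×10^-23 J.
Converting, E_3 = 9.666×10^-23 J / (1.60×10^-19 J/eV) = 6.04×10^-4 eV.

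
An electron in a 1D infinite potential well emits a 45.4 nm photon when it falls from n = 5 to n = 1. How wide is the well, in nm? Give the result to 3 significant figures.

The photon carries ΔE = hc/λ = 6.626×10^-34·2.998×10^8/4.54×10^-8 m = 4.375×10^-18 J.
Since ΔE = (5² − 1²)E_1, E_1 = 1.823×10^-19 J, and L = h/√(8m_eE_1) = 5.75×10^-10 m = 0.575 nm.

L = 0.575 nm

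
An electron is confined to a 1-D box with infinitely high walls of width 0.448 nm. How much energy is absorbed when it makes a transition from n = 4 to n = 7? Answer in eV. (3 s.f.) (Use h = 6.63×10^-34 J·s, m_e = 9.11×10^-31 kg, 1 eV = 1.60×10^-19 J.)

|ΔE| = 62.0 eV

E_1 = h²/(8m_eL²) = 3.005×10^-19 J.
|ΔE| = |4² − 7²|·E_1 = 33·3.005×10^-19 J = 9.916×10^-18 J = 62.0 eV.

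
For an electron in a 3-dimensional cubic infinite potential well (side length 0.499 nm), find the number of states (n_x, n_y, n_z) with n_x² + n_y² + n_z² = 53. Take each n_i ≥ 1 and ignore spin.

The level has n_x² + n_y² + n_z² = 53. The ordered positive-integer solutions are (1, 4, 6), (1, 6, 4), (4, 1, 6), (4, 6, 1), (6, 1, 4), (6, 4, 1).
That gives 6 states.

degeneracy = 6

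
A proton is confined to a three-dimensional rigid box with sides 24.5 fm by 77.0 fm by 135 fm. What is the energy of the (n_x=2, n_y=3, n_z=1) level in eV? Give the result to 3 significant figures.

For a 3D rectangular well E = (h²/8m_p)·Σ n_i²/L_i² = (6.626×10^-34)²/(8·1.673×10^-27) · [2²/(24.5 fm)² + 3²/(77.0 fm)² + 1²/(135 fm)²].
Evaluating gives E = 2.702×10^-13 J = 1.69×10^6 eV.

E = 1.69×10^6 eV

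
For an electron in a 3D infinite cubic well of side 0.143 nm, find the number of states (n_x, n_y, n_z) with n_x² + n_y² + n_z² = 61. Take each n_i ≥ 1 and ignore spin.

degeneracy = 6

The level has n_x² + n_y² + n_z² = 61. The ordered positive-integer solutions are (3, 4, 6), (3, 6, 4), (4, 3, 6), (4, 6, 3), (6, 3, 4), (6, 4, 3).
That gives 6 states.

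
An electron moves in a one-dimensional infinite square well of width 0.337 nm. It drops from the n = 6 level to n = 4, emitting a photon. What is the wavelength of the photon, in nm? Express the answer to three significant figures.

λ = 18.7 nm

E_1 = h²/(8m_eL²) = 5.305×10^-19 J, so ΔE = (6² − 4²)E_1 = 1.061×10^-17 J.
λ = hc/ΔE = (6.626×10^-34·2.998×10^8)/1.061×10^-17 = 1.87×10^-8 m = 18.7 nm.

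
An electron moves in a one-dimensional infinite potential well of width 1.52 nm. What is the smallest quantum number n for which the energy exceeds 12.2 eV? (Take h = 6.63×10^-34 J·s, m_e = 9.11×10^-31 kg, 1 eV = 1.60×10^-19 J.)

E_1 = h²/(8m_eL²) = 2.611×10^-20 J = 0.1632 eV.
Need n² > 12.2/0.1632 = 74.75, i.e. n > 8.646.
The smallest integer satisfying this is n = 9.

n = 9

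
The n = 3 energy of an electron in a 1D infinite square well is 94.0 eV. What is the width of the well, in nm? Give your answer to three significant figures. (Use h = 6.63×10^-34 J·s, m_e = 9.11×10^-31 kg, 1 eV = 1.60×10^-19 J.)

L = 0.190 nm

From E_n = n²h²/(8m_eL²), L = n·h/√(8m_eE_n).
E_3 = 94.0 eV = 1.504×10^-17 J, so L = 3·6.63×10^-34/√(8·9.11×10^-31·1.504×10^-17) = 1.90×10^-10 m = 0.190 nm.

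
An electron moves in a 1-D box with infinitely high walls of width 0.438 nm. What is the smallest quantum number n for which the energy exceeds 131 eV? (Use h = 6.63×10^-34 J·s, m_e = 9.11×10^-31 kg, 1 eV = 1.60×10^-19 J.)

E_1 = h²/(8m_eL²) = 3.144×10^-19 J = 1.965 eV.
Need n² > 131/1.965 = 66.67, i.e. n > 8.165.
The smallest integer satisfying this is n = 9.

n = 9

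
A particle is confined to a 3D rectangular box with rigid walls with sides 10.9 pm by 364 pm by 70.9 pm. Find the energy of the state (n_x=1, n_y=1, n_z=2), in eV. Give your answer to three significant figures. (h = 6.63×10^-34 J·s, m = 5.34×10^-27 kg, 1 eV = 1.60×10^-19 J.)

E = 0.593 eV

For a 3D rectangular well E = (h²/8m)·Σ n_i²/L_i² = (6.63×10^-34)²/(8·5.34×10^-27) · [1²/(10.9 pm)² + 1²/(364 pm)² + 2²/(70.9 pm)²].
Evaluating gives E = 9.487×10^-20 J = 0.593 eV.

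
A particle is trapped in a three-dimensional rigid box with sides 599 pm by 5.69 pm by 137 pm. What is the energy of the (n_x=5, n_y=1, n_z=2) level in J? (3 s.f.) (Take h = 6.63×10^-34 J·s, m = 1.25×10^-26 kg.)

For a 3D rectangular well E = (h²/8m)·Σ n_i²/L_i² = (6.63×10^-34)²/(8·1.25×10^-26) · [5²/(599 pm)² + 1²/(5.69 pm)² + 2²/(137 pm)²].
Evaluating gives E = 1.37×10^-19 J.

E = 1.37×10^-19 J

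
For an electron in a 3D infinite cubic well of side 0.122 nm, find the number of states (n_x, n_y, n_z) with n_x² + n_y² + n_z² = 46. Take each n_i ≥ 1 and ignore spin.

The level has n_x² + n_y² + n_z² = 46. The ordered positive-integer solutions are (1, 3, 6), (1, 6, 3), (3, 1, 6), (3, 6, 1), (6, 1, 3), (6, 3, 1).
That gives 6 states.

degeneracy = 6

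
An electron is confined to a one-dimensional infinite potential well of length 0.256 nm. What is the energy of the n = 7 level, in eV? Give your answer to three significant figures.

For an infinite well E_n = n²h²/(8m_eL²), so E_1 = h²/(8m_eL²) = (6.626×10^-34)²/(8·9.109×10^-31·(2.56×10^-10 m)²) = 9.193×10^-19 J.
Then E_7 = 7²·E_1 = 49·9.193×10^-19 J = 4.505×10^-17 J.
Converting, E_7 = 4.505×10^-17 J / (1.602×10^-19 J/eV) = 281 eV.

E_7 = 281 eV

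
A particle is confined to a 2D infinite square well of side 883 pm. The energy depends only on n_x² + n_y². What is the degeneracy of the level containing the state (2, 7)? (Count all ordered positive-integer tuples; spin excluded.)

degeneracy = 2

The level has n_x² + n_y² = 53. The ordered positive-integer solutions are (2, 7), (7, 2).
That gives 2 states.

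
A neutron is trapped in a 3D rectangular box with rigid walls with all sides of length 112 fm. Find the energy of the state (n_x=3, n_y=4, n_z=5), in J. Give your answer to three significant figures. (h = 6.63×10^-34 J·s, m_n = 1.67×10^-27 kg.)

For a 3D rectangular well E = (h²/8m_n)·Σ n_i²/L_i² = (6.63×10^-34)²/(8·1.67×10^-27) · [3²/(112 fm)² + 4²/(112 fm)² + 5²/(112 fm)²].
Evaluating gives E = 1.31×10^-13 J.

E = 1.31×10^-13 J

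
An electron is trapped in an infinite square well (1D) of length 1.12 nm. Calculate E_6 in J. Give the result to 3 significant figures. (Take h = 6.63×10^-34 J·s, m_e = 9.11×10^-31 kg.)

For an infinite well E_n = n²h²/(8m_eL²), so E_1 = h²/(8m_eL²) = (6.63×10^-34)²/(8·9.11×10^-31·(1.12×10^-9 m)²) = 4.808×10^-20 J.
Then E_6 = 6²·E_1 = 36·4.808×10^-20 J = 1.73×10^-18 J.

E_6 = 1.73×10^-18 J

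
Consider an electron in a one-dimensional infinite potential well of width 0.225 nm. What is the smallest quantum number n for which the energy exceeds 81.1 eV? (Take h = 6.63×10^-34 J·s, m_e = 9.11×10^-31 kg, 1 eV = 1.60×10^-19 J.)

n = 4

E_1 = h²/(8m_eL²) = 1.191×10^-18 J = 7.444 eV.
Need n² > 81.1/7.444 = 10.89, i.e. n > 3.300.
The smallest integer satisfying this is n = 4.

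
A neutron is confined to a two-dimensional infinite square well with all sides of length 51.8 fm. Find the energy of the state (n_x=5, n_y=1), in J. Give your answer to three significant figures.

For a 2D rectangular well E = (h²/8m_n)·Σ n_i²/L_i² = (6.626×10^-34)²/(8·1.675×10^-27) · [5²/(51.8 fm)² + 1²/(51.8 fm)²].
Evaluating gives E = 3.17×10^-13 J.

E = 3.17×10^-13 J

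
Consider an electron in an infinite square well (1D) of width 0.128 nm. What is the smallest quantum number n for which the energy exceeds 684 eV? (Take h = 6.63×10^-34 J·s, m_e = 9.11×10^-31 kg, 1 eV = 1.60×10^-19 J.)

E_1 = h²/(8m_eL²) = 3.681×10^-18 J = 23.01 eV.
Need n² > 684/23.01 = 29.73, i.e. n > 5.453.
The smallest integer satisfying this is n = 6.

n = 6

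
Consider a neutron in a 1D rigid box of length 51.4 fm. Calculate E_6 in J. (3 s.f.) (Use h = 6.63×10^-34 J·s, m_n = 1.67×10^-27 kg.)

For an infinite well E_n = n²h²/(8m_nL²), so E_1 = h²/(8m_nL²) = (6.63×10^-34)²/(8·1.67×10^-27·(5.14×10^-14 m)²) = 1.245×10^-14 J.
Then E_6 = 6²·E_1 = 36·1.245×10^-14 J = 4.48×10^-13 J.

E_6 = 4.48×10^-13 J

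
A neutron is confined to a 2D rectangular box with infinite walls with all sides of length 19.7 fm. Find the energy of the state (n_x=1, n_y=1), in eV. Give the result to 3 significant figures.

E = 1.05×10^6 eV

For a 2D rectangular well E = (h²/8m_n)·Σ n_i²/L_i² = (6.626×10^-34)²/(8·1.675×10^-27) · [1²/(19.7 fm)² + 1²/(19.7 fm)²].
Evaluating gives E = 1.688×10^-13 J = 1.05×10^6 eV.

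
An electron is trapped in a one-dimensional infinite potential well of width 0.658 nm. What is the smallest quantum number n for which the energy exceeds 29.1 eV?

E_1 = h²/(8m_eL²) = 1.392×10^-19 J = 0.8689 eV.
Need n² > 29.1/0.8689 = 33.49, i.e. n > 5.787.
The smallest integer satisfying this is n = 6.

n = 6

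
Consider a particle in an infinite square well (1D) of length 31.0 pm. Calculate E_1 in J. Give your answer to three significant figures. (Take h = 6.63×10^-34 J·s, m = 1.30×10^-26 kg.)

E_1 = 4.40×10^-21 J

For an infinite well E_n = n²h²/(8mL²), so E_1 = h²/(8mL²) = (6.63×10^-34)²/(8·1.30×10^-26·(3.10×10^-11 m)²) = 4.398×10^-21 J.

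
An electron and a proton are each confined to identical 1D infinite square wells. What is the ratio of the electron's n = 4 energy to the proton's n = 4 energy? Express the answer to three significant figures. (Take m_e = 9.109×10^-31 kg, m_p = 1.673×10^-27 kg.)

1.84×10^3

E_n ∝ 1/m at fixed n and L, so the ratio is m_p/m_e = 1.673×10^-27/9.109×10^-31 = 1.84×10^3.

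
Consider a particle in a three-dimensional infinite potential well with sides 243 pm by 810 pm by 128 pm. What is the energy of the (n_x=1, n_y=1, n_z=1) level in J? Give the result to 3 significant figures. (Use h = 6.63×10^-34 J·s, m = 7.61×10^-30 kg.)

E = 5.74×10^-19 J

For a 3D rectangular well E = (h²/8m)·Σ n_i²/L_i² = (6.63×10^-34)²/(8·7.61×10^-30) · [1²/(243 pm)² + 1²/(810 pm)² + 1²/(128 pm)²].
Evaluating gives E = 5.74×10^-19 J.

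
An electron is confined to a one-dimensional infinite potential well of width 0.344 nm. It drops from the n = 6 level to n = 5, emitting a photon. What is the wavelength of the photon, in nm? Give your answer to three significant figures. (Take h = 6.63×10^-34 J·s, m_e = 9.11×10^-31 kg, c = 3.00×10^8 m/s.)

E_1 = h²/(8m_eL²) = 5.097×10^-19 J, so ΔE = (6² − 5²)E_1 = 5.607×10^-18 J.
λ = hc/ΔE = (6.63×10^-34·3.00×10^8)/5.607×10^-18 = 3.55×10^-8 m = 35.5 nm.

λ = 35.5 nm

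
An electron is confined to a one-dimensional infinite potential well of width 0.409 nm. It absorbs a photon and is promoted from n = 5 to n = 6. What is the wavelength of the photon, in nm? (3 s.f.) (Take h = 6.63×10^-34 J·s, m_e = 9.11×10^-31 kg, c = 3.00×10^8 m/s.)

E_1 = h²/(8m_eL²) = 3.606×10^-19 J, so ΔE = (6² − 5²)E_1 = 3.967×10^-18 J.
λ = hc/ΔE = (6.63×10^-34·3.00×10^8)/3.967×10^-18 = 5.01×10^-8 m = 50.1 nm.

λ = 50.1 nm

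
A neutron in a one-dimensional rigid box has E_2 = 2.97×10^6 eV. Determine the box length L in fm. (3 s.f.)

L = 16.6 fm

From E_n = n²h²/(8m_nL²), L = n·h/√(8m_nE_n).
E_2 = 2.97×10^6 eV = 4.758×10^-13 J, so L = 2·6.626×10^-34/√(8·1.675×10^-27·4.758×10^-13) = 1.66×10^-14 m = 16.6 fm.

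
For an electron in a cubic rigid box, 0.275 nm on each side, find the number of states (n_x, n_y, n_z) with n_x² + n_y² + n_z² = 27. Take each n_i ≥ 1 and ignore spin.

degeneracy = 4

The level has n_x² + n_y² + n_z² = 27. The ordered positive-integer solutions are (1, 1, 5), (1, 5, 1), (3, 3, 3), (5, 1, 1).
That gives 4 states.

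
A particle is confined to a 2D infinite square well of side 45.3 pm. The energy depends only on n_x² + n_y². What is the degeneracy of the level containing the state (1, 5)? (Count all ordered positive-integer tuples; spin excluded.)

degeneracy = 2

The level has n_x² + n_y² = 26. The ordered positive-integer solutions are (1, 5), (5, 1).
That gives 2 states.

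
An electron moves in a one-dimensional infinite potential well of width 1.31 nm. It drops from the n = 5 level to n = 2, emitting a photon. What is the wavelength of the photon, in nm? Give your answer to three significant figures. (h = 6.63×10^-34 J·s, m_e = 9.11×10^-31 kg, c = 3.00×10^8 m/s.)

E_1 = h²/(8m_eL²) = 3.515×10^-20 J, so ΔE = (5² − 2²)E_1 = 7.381×10^-19 J.
λ = hc/ΔE = (6.63×10^-34·3.00×10^8)/7.381×10^-19 = 2.69×10^-7 m = 269 nm.

λ = 269 nm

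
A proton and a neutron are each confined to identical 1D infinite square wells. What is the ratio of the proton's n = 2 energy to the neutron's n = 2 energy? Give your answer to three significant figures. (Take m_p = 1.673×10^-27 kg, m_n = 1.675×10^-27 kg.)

1.00

E_n ∝ 1/m at fixed n and L, so the ratio is m_n/m_p = 1.675×10^-27/1.673×10^-27 = 1.00.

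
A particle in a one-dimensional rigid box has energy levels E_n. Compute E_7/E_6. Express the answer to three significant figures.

1.36

E_n ∝ n², so E_7/E_6 = 7²/6² = 49/36 = 1.36.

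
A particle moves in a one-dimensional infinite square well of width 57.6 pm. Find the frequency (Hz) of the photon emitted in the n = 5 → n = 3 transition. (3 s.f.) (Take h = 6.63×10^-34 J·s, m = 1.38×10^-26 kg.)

f = 2.90×10^13 Hz

E_1 = h²/(8mL²) = 1.200×10^-21 J and ΔE = (5² − 3²)E_1 = 1.920×10^-20 J.
f = ΔE/h = 1.920×10^-20/6.63×10^-34 = 2.90×10^13 Hz.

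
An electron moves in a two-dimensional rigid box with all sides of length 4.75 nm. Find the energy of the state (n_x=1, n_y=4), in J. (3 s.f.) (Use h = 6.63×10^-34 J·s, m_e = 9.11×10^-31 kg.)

For a 2D rectangular well E = (h²/8m_e)·Σ n_i²/L_i² = (6.63×10^-34)²/(8·9.11×10^-31) · [1²/(4.75 nm)² + 4²/(4.75 nm)²].
Evaluating gives E = 4.54×10^-20 J.

E = 4.54×10^-20 J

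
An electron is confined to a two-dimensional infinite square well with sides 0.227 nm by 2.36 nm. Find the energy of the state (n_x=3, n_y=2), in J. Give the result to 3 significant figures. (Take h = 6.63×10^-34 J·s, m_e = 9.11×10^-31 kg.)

E = 1.06×10^-17 J

For a 2D rectangular well E = (h²/8m_e)·Σ n_i²/L_i² = (6.63×10^-34)²/(8·9.11×10^-31) · [3²/(0.227 nm)² + 2²/(2.36 nm)²].
Evaluating gives E = 1.06×10^-17 J.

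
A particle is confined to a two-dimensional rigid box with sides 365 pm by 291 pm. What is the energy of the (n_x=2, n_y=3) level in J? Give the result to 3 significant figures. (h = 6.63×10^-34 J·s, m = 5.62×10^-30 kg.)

For a 2D rectangular well E = (h²/8m)·Σ n_i²/L_i² = (6.63×10^-34)²/(8·5.62×10^-30) · [2²/(365 pm)² + 3²/(291 pm)²].
Evaluating gives E = 1.33×10^-18 J.

E = 1.33×10^-18 J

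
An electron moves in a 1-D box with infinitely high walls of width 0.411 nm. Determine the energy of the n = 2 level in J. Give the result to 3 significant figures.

E_2 = 1.43×10^-18 J

For an infinite well E_n = n²h²/(8m_eL²), so E_1 = h²/(8m_eL²) = (6.626×10^-34)²/(8·9.109×10^-31·(4.11×10^-10 m)²) = 3.567×10^-19 J.
Then E_2 = 2²·E_1 = 4·3.567×10^-19 J = 1.43×10^-18 J.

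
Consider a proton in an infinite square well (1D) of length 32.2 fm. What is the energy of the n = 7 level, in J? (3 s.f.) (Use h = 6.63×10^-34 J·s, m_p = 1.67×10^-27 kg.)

For an infinite well E_n = n²h²/(8m_pL²), so E_1 = h²/(8m_pL²) = (6.63×10^-34)²/(8·1.67×10^-27·(3.22×10^-14 m)²) = 3.173×10^-14 J.
Then E_7 = 7²·E_1 = 49·3.173×10^-14 J = 1.55×10^-12 J.

E_7 = 1.55×10^-12 J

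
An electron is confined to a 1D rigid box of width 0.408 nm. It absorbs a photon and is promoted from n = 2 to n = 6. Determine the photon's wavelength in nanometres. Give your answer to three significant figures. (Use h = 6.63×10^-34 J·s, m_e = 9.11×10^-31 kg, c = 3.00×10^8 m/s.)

λ = 17.2 nm

E_1 = h²/(8m_eL²) = 3.623×10^-19 J, so ΔE = (6² − 2²)E_1 = 1.159×10^-17 J.
λ = hc/ΔE = (6.63×10^-34·3.00×10^8)/1.159×10^-17 = 1.72×10^-8 m = 17.2 nm.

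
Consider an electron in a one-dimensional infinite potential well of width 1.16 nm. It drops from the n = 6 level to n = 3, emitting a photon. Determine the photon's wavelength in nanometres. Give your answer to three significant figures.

E_1 = h²/(8m_eL²) = 4.477×10^-20 J, so ΔE = (6² − 3²)E_1 = 1.209×10^-18 J.
λ = hc/ΔE = (6.626×10^-34·2.998×10^8)/1.209×10^-18 = 1.64×10^-7 m = 164 nm.

λ = 164 nm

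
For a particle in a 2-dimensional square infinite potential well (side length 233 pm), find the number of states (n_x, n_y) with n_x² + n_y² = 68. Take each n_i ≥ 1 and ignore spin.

degeneracy = 2

The level has n_x² + n_y² = 68. The ordered positive-integer solutions are (2, 8), (8, 2).
That gives 2 states.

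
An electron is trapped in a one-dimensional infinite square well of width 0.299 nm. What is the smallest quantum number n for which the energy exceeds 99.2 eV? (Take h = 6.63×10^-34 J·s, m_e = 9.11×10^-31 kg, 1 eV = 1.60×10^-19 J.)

n = 5

E_1 = h²/(8m_eL²) = 6.746×10^-19 J = 4.216 eV.
Need n² > 99.2/4.216 = 23.53, i.e. n > 4.851.
The smallest integer satisfying this is n = 5.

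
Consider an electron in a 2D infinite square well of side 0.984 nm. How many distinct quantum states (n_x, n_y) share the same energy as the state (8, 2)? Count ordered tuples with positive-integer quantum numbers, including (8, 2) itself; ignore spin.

The level has n_x² + n_y² = 68. The ordered positive-integer solutions are (2, 8), (8, 2).
That gives 2 states.

degeneracy = 2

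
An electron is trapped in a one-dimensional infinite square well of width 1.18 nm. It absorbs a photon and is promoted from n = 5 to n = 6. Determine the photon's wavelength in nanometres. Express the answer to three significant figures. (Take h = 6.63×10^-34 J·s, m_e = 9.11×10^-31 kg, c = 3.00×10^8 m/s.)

E_1 = h²/(8m_eL²) = 4.332×10^-20 J, so ΔE = (6² − 5²)E_1 = 4.765×10^-19 J.
λ = hc/ΔE = (6.63×10^-34·3.00×10^8)/4.765×10^-19 = 4.17×10^-7 m = 417 nm.

λ = 417 nm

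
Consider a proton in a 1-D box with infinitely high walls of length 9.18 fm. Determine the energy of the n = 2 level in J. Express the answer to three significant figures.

E_2 = 1.56×10^-12 J

For an infinite well E_n = n²h²/(8m_pL²), so E_1 = h²/(8m_pL²) = (6.626×10^-34)²/(8·1.673×10^-27·(9.18×10^-15 m)²) = 3.893×10^-13 J.
Then E_2 = 2²·E_1 = 4·3.893×10^-13 J = 1.56×10^-12 J.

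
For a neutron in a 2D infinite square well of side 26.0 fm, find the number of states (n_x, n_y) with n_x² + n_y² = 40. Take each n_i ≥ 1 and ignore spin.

The level has n_x² + n_y² = 40. The ordered positive-integer solutions are (2, 6), (6, 2).
That gives 2 states.

degeneracy = 2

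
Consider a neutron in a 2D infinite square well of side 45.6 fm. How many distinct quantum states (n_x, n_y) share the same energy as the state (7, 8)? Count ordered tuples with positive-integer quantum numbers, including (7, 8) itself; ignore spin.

degeneracy = 2

The level has n_x² + n_y² = 113. The ordered positive-integer solutions are (7, 8), (8, 7).
That gives 2 states.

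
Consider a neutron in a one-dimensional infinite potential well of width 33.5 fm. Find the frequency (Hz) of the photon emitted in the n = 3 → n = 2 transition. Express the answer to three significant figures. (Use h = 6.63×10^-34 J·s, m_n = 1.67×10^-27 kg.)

E_1 = h²/(8m_nL²) = 2.932×10^-14 J and ΔE = (3² − 2²)E_1 = 1.466×10^-13 J.
f = ΔE/h = 1.466×10^-13/6.63×10^-34 = 2.21×10^20 Hz.

f = 2.21×10^20 Hz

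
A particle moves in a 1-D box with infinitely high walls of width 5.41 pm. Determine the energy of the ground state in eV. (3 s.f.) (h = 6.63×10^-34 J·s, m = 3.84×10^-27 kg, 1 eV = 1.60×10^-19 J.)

For an infinite well E_n = n²h²/(8mL²), so E_1 = h²/(8mL²) = (6.63×10^-34)²/(8·3.84×10^-27·(5.41×10^-12 m)²) = 4.889×10^-19 J.
Converting, E_1 = 4.889×10^-19 J / (1.60×10^-19 J/eV) = 3.06 eV.

E_1 = 3.06 eV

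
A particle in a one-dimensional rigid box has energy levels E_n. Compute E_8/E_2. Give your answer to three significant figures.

16.0

E_n ∝ n², so E_8/E_2 = 8²/2² = 64/4 = 16.0.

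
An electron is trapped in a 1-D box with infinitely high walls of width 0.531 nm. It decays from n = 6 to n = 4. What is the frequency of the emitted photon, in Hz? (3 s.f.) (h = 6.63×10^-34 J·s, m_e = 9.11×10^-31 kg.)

E_1 = h²/(8m_eL²) = 2.139×10^-19 J and ΔE = (6² − 4²)E_1 = 4.278×10^-18 J.
f = ΔE/h = 4.278×10^-18/6.63×10^-34 = 6.45×10^15 Hz.

f = 6.45×10^15 Hz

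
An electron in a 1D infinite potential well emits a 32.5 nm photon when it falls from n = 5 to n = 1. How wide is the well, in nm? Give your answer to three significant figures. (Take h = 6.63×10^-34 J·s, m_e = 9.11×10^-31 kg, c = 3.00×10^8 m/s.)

The photon carries ΔE = hc/λ = 6.63×10^-34·3.00×10^8/3.25×10^-8 m = 6.120×10^-18 J.
Since ΔE = (5² − 1²)E_1, E_1 = 2.550×10^-19 J, and L = h/√(8m_eE_1) = 4.86×10^-10 m = 0.486 nm.

L = 0.486 nm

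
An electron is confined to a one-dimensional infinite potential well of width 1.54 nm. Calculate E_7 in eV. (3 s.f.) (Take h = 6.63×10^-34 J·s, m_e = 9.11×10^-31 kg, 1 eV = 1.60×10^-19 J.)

E_7 = 7.79 eV

For an infinite well E_n = n²h²/(8m_eL²), so E_1 = h²/(8m_eL²) = (6.63×10^-34)²/(8·9.11×10^-31·(1.54×10^-9 m)²) = 2.543×10^-20 J.
Then E_7 = 7²·E_1 = 49·2.543×10^-20 J = 1.246×10^-18 J.
Converting, E_7 = 1.246×10^-18 J / (1.60×10^-19 J/eV) = 7.79 eV.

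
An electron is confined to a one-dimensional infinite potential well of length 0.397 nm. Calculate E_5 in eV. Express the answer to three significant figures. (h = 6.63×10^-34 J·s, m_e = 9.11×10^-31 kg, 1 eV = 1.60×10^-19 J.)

For an infinite well E_n = n²h²/(8m_eL²), so E_1 = h²/(8m_eL²) = (6.63×10^-34)²/(8·9.11×10^-31·(3.97×10^-10 m)²) = 3.827×10^-19 J.
Then E_5 = 5²·E_1 = 25·3.827×10^-19 J = 9.567×10^-18 J.
Converting, E_5 = 9.567×10^-18 J / (1.60×10^-19 J/eV) = 59.8 eV.

E_5 = 59.8 eV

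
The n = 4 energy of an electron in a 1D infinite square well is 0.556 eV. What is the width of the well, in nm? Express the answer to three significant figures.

From E_n = n²h²/(8m_eL²), L = n·h/√(8m_eE_n).
E_4 = 0.556 eV = 8.907×10^-20 J, so L = 4·6.626×10^-34/√(8·9.109×10^-31·8.907×10^-20) = 3.29×10^-9 m = 3.29 nm.

L = 3.29 nm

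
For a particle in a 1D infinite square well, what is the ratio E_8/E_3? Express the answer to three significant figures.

E_n ∝ n², so E_8/E_3 = 8²/3² = 64/9 = 7.11.

7.11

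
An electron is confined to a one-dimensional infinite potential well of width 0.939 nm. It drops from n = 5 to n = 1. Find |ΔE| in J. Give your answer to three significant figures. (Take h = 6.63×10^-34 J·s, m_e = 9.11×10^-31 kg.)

E_1 = h²/(8m_eL²) = 6.840×10^-20 J.
|ΔE| = |5² − 1²|·E_1 = 24·6.840×10^-20 J = 1.64×10^-18 J.

|ΔE| = 1.64×10^-18 J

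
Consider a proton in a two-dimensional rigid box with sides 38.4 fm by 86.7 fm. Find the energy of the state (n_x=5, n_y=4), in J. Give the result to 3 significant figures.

For a 2D rectangular well E = (h²/8m_p)·Σ n_i²/L_i² = (6.626×10^-34)²/(8·1.673×10^-27) · [5²/(38.4 fm)² + 4²/(86.7 fm)²].
Evaluating gives E = 6.26×10^-13 J.

E = 6.26×10^-13 J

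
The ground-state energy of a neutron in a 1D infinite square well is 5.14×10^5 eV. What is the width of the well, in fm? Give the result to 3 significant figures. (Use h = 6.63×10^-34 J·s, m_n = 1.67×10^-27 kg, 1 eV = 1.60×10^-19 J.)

From E_n = n²h²/(8m_nL²), L = n·h/√(8m_nE_n).
E_1 = 5.14×10^5 eV = 8.224×10^-14 J, so L = 1·6.63×10^-34/√(8·1.67×10^-27·8.224×10^-14) = 2.00×10^-14 m = 20.0 fm.

L = 20.0 fm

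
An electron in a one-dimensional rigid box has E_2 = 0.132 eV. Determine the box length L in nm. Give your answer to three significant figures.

L = 3.38 nm

From E_n = n²h²/(8m_eL²), L = n·h/√(8m_eE_n).
E_2 = 0.132 eV = 2.115×10^-20 J, so L = 2·6.626×10^-34/√(8·9.109×10^-31·2.115×10^-20) = 3.38×10^-9 m = 3.38 nm.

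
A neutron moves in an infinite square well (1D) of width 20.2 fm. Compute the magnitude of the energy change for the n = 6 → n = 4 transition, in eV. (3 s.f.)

|ΔE| = 1.00×10^7 eV

E_1 = h²/(8m_nL²) = 8.030×10^-14 J.
|ΔE| = |6² − 4²|·E_1 = 20·8.030×10^-14 J = 1.606×10^-12 J = 1.00×10^7 eV.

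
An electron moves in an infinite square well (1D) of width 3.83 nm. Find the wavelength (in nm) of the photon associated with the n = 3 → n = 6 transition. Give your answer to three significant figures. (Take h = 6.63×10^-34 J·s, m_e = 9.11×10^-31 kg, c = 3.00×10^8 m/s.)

λ = 1.79×10^3 nm

E_1 = h²/(8m_eL²) = 4.112×10^-21 J, so ΔE = (6² − 3²)E_1 = 1.110×10^-19 J.
λ = hc/ΔE = (6.63×10^-34·3.00×10^8)/1.110×10^-19 = 1.79×10^-6 m = 1.79×10^3 nm.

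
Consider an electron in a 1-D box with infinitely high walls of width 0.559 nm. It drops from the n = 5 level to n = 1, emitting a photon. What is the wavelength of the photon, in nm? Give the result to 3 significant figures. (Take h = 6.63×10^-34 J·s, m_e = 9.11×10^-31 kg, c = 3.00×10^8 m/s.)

E_1 = h²/(8m_eL²) = 1.930×10^-19 J, so ΔE = (5² − 1²)E_1 = 4.632×10^-18 J.
λ = hc/ΔE = (6.63×10^-34·3.00×10^8)/4.632×10^-18 = 4.29×10^-8 m = 42.9 nm.

λ = 42.9 nm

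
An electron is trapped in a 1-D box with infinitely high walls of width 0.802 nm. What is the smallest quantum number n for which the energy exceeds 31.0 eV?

n = 8

E_1 = h²/(8m_eL²) = 9.367×10^-20 J = 0.5847 eV.
Need n² > 31.0/0.5847 = 53.02, i.e. n > 7.281.
The smallest integer satisfying this is n = 8.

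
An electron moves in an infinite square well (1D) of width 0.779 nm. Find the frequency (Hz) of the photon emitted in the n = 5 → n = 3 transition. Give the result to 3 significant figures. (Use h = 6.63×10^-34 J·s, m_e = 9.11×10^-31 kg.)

E_1 = h²/(8m_eL²) = 9.939×10^-20 J and ΔE = (5² − 3²)E_1 = 1.590×10^-18 J.
f = ΔE/h = 1.590×10^-18/6.63×10^-34 = 2.40×10^15 Hz.

f = 2.40×10^15 Hz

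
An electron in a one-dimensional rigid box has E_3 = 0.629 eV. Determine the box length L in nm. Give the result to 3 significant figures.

From E_n = n²h²/(8m_eL²), L = n·h/√(8m_eE_n).
E_3 = 0.629 eV = 1.008×10^-19 J, so L = 3·6.626×10^-34/√(8·9.109×10^-31·1.008×10^-19) = 2.32×10^-9 m = 2.32 nm.

L = 2.32 nm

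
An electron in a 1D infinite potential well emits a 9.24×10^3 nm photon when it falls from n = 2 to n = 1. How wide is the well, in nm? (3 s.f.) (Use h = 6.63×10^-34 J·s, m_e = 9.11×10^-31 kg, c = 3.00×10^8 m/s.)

The photon carries ΔE = hc/λ = 6.63×10^-34·3.00×10^8/9.24×10^-6 m = 2.153×10^-20 J.
Since ΔE = (2² − 1²)E_1, E_1 = 7.177×10^-21 J, and L = h/√(8m_eE_1) = 2.90×10^-9 m = 2.90 nm.

L = 2.90 nm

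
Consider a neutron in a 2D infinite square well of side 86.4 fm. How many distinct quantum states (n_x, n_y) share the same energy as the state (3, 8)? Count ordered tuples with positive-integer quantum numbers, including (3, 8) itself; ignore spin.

The level has n_x² + n_y² = 73. The ordered positive-integer solutions are (3, 8), (8, 3).
That gives 2 states.

degeneracy = 2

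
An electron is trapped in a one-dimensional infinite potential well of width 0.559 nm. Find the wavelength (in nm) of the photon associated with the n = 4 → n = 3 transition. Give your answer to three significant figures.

E_1 = h²/(8m_eL²) = 1.928×10^-19 J, so ΔE = (4² − 3²)E_1 = 1.350×10^-18 J.
λ = hc/ΔE = (6.626×10^-34·2.998×10^8)/1.350×10^-18 = 1.47×10^-7 m = 147 nm.

λ = 147 nm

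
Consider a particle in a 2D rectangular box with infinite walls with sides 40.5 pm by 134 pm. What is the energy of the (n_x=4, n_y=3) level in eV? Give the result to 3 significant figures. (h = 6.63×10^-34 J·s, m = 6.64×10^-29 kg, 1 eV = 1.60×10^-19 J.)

E = 53.0 eV

For a 2D rectangular well E = (h²/8m)·Σ n_i²/L_i² = (6.63×10^-34)²/(8·6.64×10^-29) · [4²/(40.5 pm)² + 3²/(134 pm)²].
Evaluating gives E = 8.487×10^-18 J = 53.0 eV.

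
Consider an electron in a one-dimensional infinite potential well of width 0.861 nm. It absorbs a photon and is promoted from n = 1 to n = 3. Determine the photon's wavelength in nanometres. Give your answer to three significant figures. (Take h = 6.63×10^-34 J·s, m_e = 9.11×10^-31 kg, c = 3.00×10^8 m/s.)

E_1 = h²/(8m_eL²) = 8.136×10^-20 J, so ΔE = (3² − 1²)E_1 = 6.509×10^-19 J.
λ = hc/ΔE = (6.63×10^-34·3.00×10^8)/6.509×10^-19 = 3.06×10^-7 m = 306 nm.

λ = 306 nm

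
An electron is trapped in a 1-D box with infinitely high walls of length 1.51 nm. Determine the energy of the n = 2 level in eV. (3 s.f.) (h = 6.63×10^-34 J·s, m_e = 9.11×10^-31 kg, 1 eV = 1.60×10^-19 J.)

E_2 = 0.661 eV

For an infinite well E_n = n²h²/(8m_eL²), so E_1 = h²/(8m_eL²) = (6.63×10^-34)²/(8·9.11×10^-31·(1.51×10^-9 m)²) = 2.645×10^-20 J.
Then E_2 = 2²·E_1 = 4·2.645×10^-20 J = 1.058×10^-19 J.
Converting, E_2 = 1.058×10^-19 J / (1.60×10^-19 J/eV) = 0.661 eV.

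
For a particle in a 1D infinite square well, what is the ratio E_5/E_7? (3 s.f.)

E_n ∝ n², so E_5/E_7 = 5²/7² = 25/49 = 0.510.

0.510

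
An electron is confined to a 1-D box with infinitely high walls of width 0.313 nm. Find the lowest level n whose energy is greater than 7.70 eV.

E_1 = h²/(8m_eL²) = 6.150×10^-19 J = 3.839 eV.
Need n² > 7.70/3.839 = 2.006, i.e. n > 1.416.
The smallest integer satisfying this is n = 2.

n = 2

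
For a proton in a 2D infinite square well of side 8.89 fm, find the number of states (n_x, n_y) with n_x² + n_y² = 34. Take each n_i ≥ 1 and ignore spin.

degeneracy = 2

The level has n_x² + n_y² = 34. The ordered positive-integer solutions are (3, 5), (5, 3).
That gives 2 states.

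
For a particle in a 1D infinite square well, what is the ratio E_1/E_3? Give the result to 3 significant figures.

E_n ∝ n², so E_1/E_3 = 1²/3² = 1/9 = 0.111.

0.111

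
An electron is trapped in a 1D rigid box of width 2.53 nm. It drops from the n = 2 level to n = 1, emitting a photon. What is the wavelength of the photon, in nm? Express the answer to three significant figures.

λ = 7.03×10^3 nm

E_1 = h²/(8m_eL²) = 9.412×10^-21 J, so ΔE = (2² − 1²)E_1 = 2.824×10^-20 J.
λ = hc/ΔE = (6.626×10^-34·2.998×10^8)/2.824×10^-20 = 7.03×10^-6 m = 7.03×10^3 nm.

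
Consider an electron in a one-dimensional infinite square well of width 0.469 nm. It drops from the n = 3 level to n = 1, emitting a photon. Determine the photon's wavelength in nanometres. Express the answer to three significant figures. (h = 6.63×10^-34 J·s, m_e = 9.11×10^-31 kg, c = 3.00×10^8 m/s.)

E_1 = h²/(8m_eL²) = 2.742×10^-19 J, so ΔE = (3² − 1²)E_1 = 2.194×10^-18 J.
λ = hc/ΔE = (6.63×10^-34·3.00×10^8)/2.194×10^-18 = 9.07×10^-8 m = 90.7 nm.

λ = 90.7 nm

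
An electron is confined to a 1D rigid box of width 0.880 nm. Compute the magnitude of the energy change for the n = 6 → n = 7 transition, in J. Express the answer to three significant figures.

E_1 = h²/(8m_eL²) = 7.780×10^-20 J.
|ΔE| = |6² − 7²|·E_1 = 13·7.780×10^-20 J = 1.01×10^-18 J.

|ΔE| = 1.01×10^-18 J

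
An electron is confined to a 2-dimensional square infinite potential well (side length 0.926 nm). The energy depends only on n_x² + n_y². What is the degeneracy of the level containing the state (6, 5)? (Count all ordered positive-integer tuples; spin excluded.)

degeneracy = 2

The level has n_x² + n_y² = 61. The ordered positive-integer solutions are (5, 6), (6, 5).
That gives 2 states.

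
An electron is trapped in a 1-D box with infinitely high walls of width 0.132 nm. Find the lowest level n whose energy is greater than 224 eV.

E_1 = h²/(8m_eL²) = 3.458×10^-18 J = 21.59 eV.
Need n² > 224/21.59 = 10.38, i.e. n > 3.222.
The smallest integer satisfying this is n = 4.

n = 4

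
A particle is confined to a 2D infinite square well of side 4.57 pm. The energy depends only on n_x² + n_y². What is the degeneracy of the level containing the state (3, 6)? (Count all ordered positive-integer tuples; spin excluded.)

The level has n_x² + n_y² = 45. The ordered positive-integer solutions are (3, 6), (6, 3).
That gives 2 states.

degeneracy = 2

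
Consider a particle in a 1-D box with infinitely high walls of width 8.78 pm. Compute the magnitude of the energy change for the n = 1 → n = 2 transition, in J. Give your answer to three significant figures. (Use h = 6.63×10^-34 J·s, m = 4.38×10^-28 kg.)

E_1 = h²/(8mL²) = 1.627×10^-18 J.
|ΔE| = |1² − 2²|·E_1 = 3·1.627×10^-18 J = 4.88×10^-18 J.

|ΔE| = 4.88×10^-18 J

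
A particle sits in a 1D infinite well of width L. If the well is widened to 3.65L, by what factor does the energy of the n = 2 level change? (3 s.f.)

0.0751

E_n ∝ 1/L², so the energy scales by 1/3.65² = 0.0751.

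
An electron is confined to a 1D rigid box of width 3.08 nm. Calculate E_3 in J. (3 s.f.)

E_3 = 5.72×10^-20 J

For an infinite well E_n = n²h²/(8m_eL²), so E_1 = h²/(8m_eL²) = (6.626×10^-34)²/(8·9.109×10^-31·(3.08×10^-9 m)²) = 6.351×10^-21 J.
Then E_3 = 3²·E_1 = 9·6.351×10^-21 J = 5.72×10^-20 J.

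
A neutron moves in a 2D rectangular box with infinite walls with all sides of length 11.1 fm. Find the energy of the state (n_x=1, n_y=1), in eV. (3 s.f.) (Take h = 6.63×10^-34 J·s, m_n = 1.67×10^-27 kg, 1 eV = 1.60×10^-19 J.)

For a 2D rectangular well E = (h²/8m_n)·Σ n_i²/L_i² = (6.63×10^-34)²/(8·1.67×10^-27) · [1²/(11.1 fm)² + 1²/(11.1 fm)²].
Evaluating gives E = 5.341×10^-13 J = 3.34×10^6 eV.

E = 3.34×10^6 eV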